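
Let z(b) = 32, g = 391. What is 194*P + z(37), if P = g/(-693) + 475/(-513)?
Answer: -534484/2079 ≈ -257.09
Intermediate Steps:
P = -3098/2079 (P = 391/(-693) + 475/(-513) = 391*(-1/693) + 475*(-1/513) = -391/693 - 25/27 = -3098/2079 ≈ -1.4901)
194*P + z(37) = 194*(-3098/2079) + 32 = -601012/2079 + 32 = -534484/2079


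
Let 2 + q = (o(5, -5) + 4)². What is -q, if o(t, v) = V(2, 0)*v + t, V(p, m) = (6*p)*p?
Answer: -12319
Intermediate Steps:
V(p, m) = 6*p²
o(t, v) = t + 24*v (o(t, v) = (6*2²)*v + t = (6*4)*v + t = 24*v + t = t + 24*v)
q = 12319 (q = -2 + ((5 + 24*(-5)) + 4)² = -2 + ((5 - 120) + 4)² = -2 + (-115 + 4)² = -2 + (-111)² = -2 + 12321 = 12319)
-q = -1*12319 = -12319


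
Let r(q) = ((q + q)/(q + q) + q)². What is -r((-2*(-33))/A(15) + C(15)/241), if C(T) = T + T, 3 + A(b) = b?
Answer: -10195249/232324 ≈ -43.884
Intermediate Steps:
A(b) = -3 + b
C(T) = 2*T
r(q) = (1 + q)² (r(q) = ((2*q)/((2*q)) + q)² = ((2*q)*(1/(2*q)) + q)² = (1 + q)²)
-r((-2*(-33))/A(15) + C(15)/241) = -(1 + ((-2*(-33))/(-3 + 15) + (2*15)/241))² = -(1 + (66/12 + 30*(1/241)))² = -(1 + (66*(1/12) + 30/241))² = -(1 + (11/2 + 30/241))² = -(1 + 2711/482)² = -(3193/482)² = -1*10195249/232324 = -10195249/232324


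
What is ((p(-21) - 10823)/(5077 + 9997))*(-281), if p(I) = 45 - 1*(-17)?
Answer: 3023841/15074 ≈ 200.60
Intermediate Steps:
p(I) = 62 (p(I) = 45 + 17 = 62)
((p(-21) - 10823)/(5077 + 9997))*(-281) = ((62 - 10823)/(5077 + 9997))*(-281) = -10761/15074*(-281) = 3023841/15074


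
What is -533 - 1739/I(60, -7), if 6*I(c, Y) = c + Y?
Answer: -38683/53 ≈ -729.87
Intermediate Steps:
I(c, Y) = Y/6 + c/6 (I(c, Y) = (c + Y)/6 = (Y + c)/6 = Y/6 + c/6)
-533 - 1739/I(60, -7) = -533 - 1739/((⅙)*(-7) + (⅙)*60) = -533 - 1739/(-7/6 + 10) = -533 - 1739/53/6 = -533 - 1739*6/53 = -533 - 1*10434/53 = -533 - 10434/53 = -38683/53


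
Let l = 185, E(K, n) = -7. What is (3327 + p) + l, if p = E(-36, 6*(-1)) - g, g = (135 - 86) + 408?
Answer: 3048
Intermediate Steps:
g = 457 (g = 49 + 408 = 457)
p = -464 (p = -7 - 1*457 = -7 - 457 = -464)
(3327 + p) + l = (3327 - 464) + 185 = 2863 + 185 = 3048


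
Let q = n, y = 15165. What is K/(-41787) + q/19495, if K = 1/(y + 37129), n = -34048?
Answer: -10628858417377/6085808117730 ≈ -1.7465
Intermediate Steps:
q = -34048
K = 1/52294 (K = 1/(15165 + 37129) = 1/52294 ≈ 1.9123e-5)
K/(-41787) + q/19495 = (1/52294)/(-41787) - 34048/19495 = (1/52294)*(-1/41787) - 34048*1/19495 = -1/2185209378 - 4864/2785 = -10628858417377/6085808117730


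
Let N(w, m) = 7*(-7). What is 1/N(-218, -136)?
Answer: -1/49 ≈ -0.020408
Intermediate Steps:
N(w, m) = -49
1/N(-218, -136) = 1/(-49) = -1/49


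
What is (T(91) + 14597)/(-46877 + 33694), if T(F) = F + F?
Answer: -14779/13183 ≈ -1.1211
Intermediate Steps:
T(F) = 2*F
(T(91) + 14597)/(-46877 + 33694) = (2*91 + 14597)/(-46877 + 33694) = (182 + 14597)/(-13183) = 14779*(-1/13183) = -14779/13183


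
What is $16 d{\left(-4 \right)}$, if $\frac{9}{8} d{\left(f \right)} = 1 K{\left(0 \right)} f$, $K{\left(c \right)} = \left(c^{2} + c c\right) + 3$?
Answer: $- \frac{512}{3} \approx -170.67$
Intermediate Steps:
$K{\left(c \right)} = 3 + 2 c^{2}$ ($K{\left(c \right)} = \left(c^{2} + c^{2}\right) + 3 = 2 c^{2} + 3 = 3 + 2 c^{2}$)
$d{\left(f \right)} = \frac{8 f}{3}$ ($d{\left(f \right)} = \frac{8 \cdot 1 \left(3 + 2 \cdot 0^{2}\right) f}{9} = \frac{8 \cdot 1 \left(3 + 2 \cdot 0\right) f}{9} = \frac{8 \cdot 1 \left(3 + 0\right) f}{9} = \frac{8 \cdot 1 \cdot 3 f}{9} = \frac{8 \cdot 3 f}{9} = \frac{8 f}{3}$)
$16 d{\left(-4 \right)} = 16 \cdot \frac{8}{3} \left(-4\right) = 16 \left(- \frac{32}{3}\right) = - \frac{512}{3}$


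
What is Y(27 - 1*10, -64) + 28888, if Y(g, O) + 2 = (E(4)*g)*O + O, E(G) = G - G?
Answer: 28822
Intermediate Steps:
E(G) = 0
Y(g, O) = -2 + O (Y(g, O) = -2 + ((0*g)*O + O) = -2 + (0*O + O) = -2 + (0 + O) = -2 + O)
Y(27 - 1*10, -64) + 28888 = (-2 - 64) + 28888 = -66 + 28888 = 28822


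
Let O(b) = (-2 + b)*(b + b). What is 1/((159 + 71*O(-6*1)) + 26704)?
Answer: 1/33679 ≈ 2.9692e-5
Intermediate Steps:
O(b) = 2*b*(-2 + b) (O(b) = (-2 + b)*(2*b) = 2*b*(-2 + b))
1/((159 + 71*O(-6*1)) + 26704) = 1/((159 + 71*(2*(-6*1)*(-2 - 6*1))) + 26704) = 1/((159 + 71*(2*(-6)*(-2 - 6))) + 26704) = 1/((159 + 71*(2*(-6)*(-8))) + 26704) = 1/((159 + 71*96) + 26704) = 1/((159 + 6816) + 26704) = 1/(6975 + 26704) = 1/33679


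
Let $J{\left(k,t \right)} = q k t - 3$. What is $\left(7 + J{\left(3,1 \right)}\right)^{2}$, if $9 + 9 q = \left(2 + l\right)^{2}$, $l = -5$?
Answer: $16$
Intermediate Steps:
$q = 0$ ($q = -1 + \frac{\left(2 - 5\right)^{2}}{9} = -1 + \frac{\left(-3\right)^{2}}{9} = -1 + \frac{1}{9} \cdot 9 = -1 + 1 = 0$)
$J{\left(k,t \right)} = -3$ ($J{\left(k,t \right)} = 0 k t - 3 = 0 t - 3 = 0 - 3 = -3$)
$\left(7 + J{\left(3,1 \right)}\right)^{2} = \left(7 - 3\right)^{2} = 4^{2} = 16$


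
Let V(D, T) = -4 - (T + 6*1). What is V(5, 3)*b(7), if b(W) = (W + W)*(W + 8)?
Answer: -2730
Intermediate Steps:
V(D, T) = -10 - T (V(D, T) = -4 - (T + 6) = -4 - (6 + T) = -4 + (-6 - T) = -10 - T)
b(W) = 2*W*(8 + W) (b(W) = (2*W)*(8 + W) = 2*W*(8 + W))
V(5, 3)*b(7) = (-10 - 1*3)*(2*7*(8 + 7)) = (-10 - 3)*(2*7*15) = -13*210 = -2730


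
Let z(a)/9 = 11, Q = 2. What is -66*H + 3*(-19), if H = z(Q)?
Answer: -6591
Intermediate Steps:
z(a) = 99 (z(a) = 9*11 = 99)
H = 99
-66*H + 3*(-19) = -66*99 + 3*(-19) = -6534 - 57 = -6591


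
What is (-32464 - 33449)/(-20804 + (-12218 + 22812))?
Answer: 65913/10210 ≈ 6.4557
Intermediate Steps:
(-32464 - 33449)/(-20804 + (-12218 + 22812)) = -65913/(-20804 + 10594) = -65913/(-10210) = -65913*(-1/10210) = 65913/10210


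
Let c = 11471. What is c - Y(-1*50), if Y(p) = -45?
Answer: 11516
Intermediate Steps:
c - Y(-1*50) = 11471 - 1*(-45) = 11471 + 45 = 11516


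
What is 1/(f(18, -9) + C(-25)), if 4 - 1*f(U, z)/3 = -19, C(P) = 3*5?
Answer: 1/84 ≈ 0.011905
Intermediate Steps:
C(P) = 15
f(U, z) = 69 (f(U, z) = 12 - 3*(-19) = 12 + 57 = 69)
1/(f(18, -9) + C(-25)) = 1/(69 + 15) = 1/84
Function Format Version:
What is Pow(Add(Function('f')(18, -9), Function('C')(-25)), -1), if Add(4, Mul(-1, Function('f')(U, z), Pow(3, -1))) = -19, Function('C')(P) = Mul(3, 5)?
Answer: Rational(1, 84) ≈ 0.011905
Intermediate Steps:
Function('C')(P) = 15
Function('f')(U, z) = 69 (Function('f')(U, z) = Add(12, Mul(-3, -19)) = Add(12, 57) = 69)
Pow(Add(Function('f')(18, -9), Function('C')(-25)), -1) = Pow(Add(69, 15), -1) = Pow(84, -1) = Rational(1, 84)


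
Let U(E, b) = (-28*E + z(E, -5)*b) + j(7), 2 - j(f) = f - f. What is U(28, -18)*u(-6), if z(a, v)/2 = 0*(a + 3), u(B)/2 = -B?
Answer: -9384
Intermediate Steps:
j(f) = 2 (j(f) = 2 - (f - f) = 2 - 1*0 = 2 + 0 = 2)
u(B) = -2*B (u(B) = 2*(-B) = -2*B)
z(a, v) = 0 (z(a, v) = 2*(0*(a + 3)) = 2*(0*(3 + a)) = 2*0 = 0)
U(E, b) = 2 - 28*E (U(E, b) = (-28*E + 0*b) + 2 = (-28*E + 0) + 2 = -28*E + 2 = 2 - 28*E)
U(28, -18)*u(-6) = (2 - 28*28)*(-2*(-6)) = (2 - 784)*12 = -782*12 = -9384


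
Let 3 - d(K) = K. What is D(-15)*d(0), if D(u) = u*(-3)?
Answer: 135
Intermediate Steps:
d(K) = 3 - K
D(u) = -3*u
D(-15)*d(0) = (-3*(-15))*(3 - 1*0) = 45*(3 + 0) = 45*3 = 135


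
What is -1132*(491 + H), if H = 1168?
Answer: -1877988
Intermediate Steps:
-1132*(491 + H) = -1132*(491 + 1168) = -1132*1659 = -1877988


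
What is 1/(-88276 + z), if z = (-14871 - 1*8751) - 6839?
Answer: -1/118737 ≈ -8.4220e-6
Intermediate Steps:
z = -30461 (z = (-14871 - 8751) - 6839 = -23622 - 6839 = -30461)
1/(-88276 + z) = 1/(-88276 - 30461) = 1/(-118737) = -1/118737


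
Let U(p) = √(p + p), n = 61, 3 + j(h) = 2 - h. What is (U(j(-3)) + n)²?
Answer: 3969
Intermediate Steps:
j(h) = -1 - h (j(h) = -3 + (2 - h) = -1 - h)
U(p) = √2*√p (U(p) = √(2*p) = √2*√p)
(U(j(-3)) + n)² = (√2*√(-1 - 1*(-3)) + 61)² = (√2*√(-1 + 3) + 61)² = (√2*√2 + 61)² = (2 + 61)² = 63² = 3969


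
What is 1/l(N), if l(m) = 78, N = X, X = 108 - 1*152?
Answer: 1/78 ≈ 0.012821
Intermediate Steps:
X = -44 (X = 108 - 152 = -44)
N = -44
1/l(N) = 1/78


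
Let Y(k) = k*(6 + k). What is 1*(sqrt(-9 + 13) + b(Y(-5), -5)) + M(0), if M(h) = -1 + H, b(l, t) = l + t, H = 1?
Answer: -8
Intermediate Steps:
M(h) = 0 (M(h) = -1 + 1 = 0)
1*(sqrt(-9 + 13) + b(Y(-5), -5)) + M(0) = 1*(sqrt(-9 + 13) + (-5*(6 - 5) - 5)) + 0 = 1*(sqrt(4) + (-5*1 - 5)) + 0 = 1*(2 + (-5 - 5)) + 0 = 1*(2 - 10) + 0 = 1*(-8) + 0 = -8 + 0 = -8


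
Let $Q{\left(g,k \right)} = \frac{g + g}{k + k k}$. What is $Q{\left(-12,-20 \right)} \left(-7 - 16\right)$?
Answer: $\frac{138}{95} \approx 1.4526$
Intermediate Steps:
$Q{\left(g,k \right)} = \frac{2 g}{k + k^{2}}$
$Q{\left(-12,-20 \right)} \left(-7 - 16\right) = 2 \left(-12\right) \frac{1}{-20} \frac{1}{1 - 20} \left(-7 - 16\right) = 2 \left(-12\right) \left(- \frac{1}{20}\right) \frac{1}{-19} \left(-23\right) = 2 \left(-12\right) \left(- \frac{1}{20}\right) \left(- \frac{1}{19}\right) \left(-23\right) = \left(- \frac{6}{95}\right) \left(-23\right) = \frac{138}{95}$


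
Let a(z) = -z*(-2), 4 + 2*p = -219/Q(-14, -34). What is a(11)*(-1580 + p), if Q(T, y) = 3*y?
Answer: -1182533/34 ≈ -34780.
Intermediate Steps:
p = -63/68 (p = -2 + (-219/(3*(-34)))/2 = -2 + (-219/(-102))/2 = -2 + (-219*(-1/102))/2 = -2 + (½)*(73/34) = -2 + 73/68 = -63/68 ≈ -0.92647)
a(z) = 2*z
a(11)*(-1580 + p) = (2*11)*(-1580 - 63/68) = 22*(-107503/68) = -1182533/34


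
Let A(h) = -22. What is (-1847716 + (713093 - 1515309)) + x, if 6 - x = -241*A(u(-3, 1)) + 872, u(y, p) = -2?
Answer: -2656100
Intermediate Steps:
x = -6168 (x = 6 - (-241*(-22) + 872) = 6 - (5302 + 872) = 6 - 1*6174 = 6 - 6174 = -6168)
(-1847716 + (713093 - 1515309)) + x = (-1847716 + (713093 - 1515309)) - 6168 = (-1847716 - 802216) - 6168 = -2649932 - 6168 = -2656100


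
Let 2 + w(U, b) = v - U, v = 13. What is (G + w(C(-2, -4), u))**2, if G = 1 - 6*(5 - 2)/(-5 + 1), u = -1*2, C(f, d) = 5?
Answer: 529/4 ≈ 132.25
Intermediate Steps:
u = -2
w(U, b) = 11 - U (w(U, b) = -2 + (13 - U) = 11 - U)
G = 11/2 (G = 1 - 18/(-4) = 1 - 18*(-1)/4 = 1 - 6*(-3/4) = 1 + 9/2 = 11/2 ≈ 5.5000)
(G + w(C(-2, -4), u))**2 = (11/2 + (11 - 1*5))**2 = (11/2 + (11 - 5))**2 = (11/2 + 6)**2 = (23/2)**2 = 529/4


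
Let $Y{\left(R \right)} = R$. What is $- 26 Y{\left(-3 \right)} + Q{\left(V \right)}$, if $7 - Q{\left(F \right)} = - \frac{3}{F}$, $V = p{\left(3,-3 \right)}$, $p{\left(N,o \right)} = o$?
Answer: $84$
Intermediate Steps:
$V = -3$
$Q{\left(F \right)} = 7 + \frac{3}{F}$ ($Q{\left(F \right)} = 7 - - \frac{3}{F} = 7 + \frac{3}{F}$)
$- 26 Y{\left(-3 \right)} + Q{\left(V \right)} = \left(-26\right) \left(-3\right) + \left(7 + \frac{3}{-3}\right) = 78 + \left(7 + 3 \left(- \frac{1}{3}\right)\right) = 78 + \left(7 - 1\right) = 78 + 6 = 84$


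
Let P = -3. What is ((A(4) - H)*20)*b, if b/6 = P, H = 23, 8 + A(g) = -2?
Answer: 11880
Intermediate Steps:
A(g) = -10 (A(g) = -8 - 2 = -10)
b = -18 (b = 6*(-3) = -18)
((A(4) - H)*20)*b = ((-10 - 1*23)*20)*(-18) = ((-10 - 23)*20)*(-18) = -33*20*(-18) = -660*(-18) = 11880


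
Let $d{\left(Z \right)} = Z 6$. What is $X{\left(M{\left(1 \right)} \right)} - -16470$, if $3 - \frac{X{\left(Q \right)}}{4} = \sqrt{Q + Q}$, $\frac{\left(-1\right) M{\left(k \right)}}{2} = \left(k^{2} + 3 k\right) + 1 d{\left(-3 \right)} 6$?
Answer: $16482 - 16 \sqrt{26} \approx 16400.0$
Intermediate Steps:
$d{\left(Z \right)} = 6 Z$
$M{\left(k \right)} = 216 - 6 k - 2 k^{2}$ ($M{\left(k \right)} = - 2 \left(\left(k^{2} + 3 k\right) + 1 \cdot 6 \left(-3\right) 6\right) = - 2 \left(\left(k^{2} + 3 k\right) + 1 \left(-18\right) 6\right) = - 2 \left(\left(k^{2} + 3 k\right) - 108\right) = - 2 \left(-108 + k^{2} + 3 k\right) = 216 - 6 k - 2 k^{2}$)
$X{\left(Q \right)} = 12 - 4 \sqrt{2} \sqrt{Q}$ ($X{\left(Q \right)} = 12 - 4 \sqrt{Q + Q} = 12 - 4 \sqrt{2 Q} = 12 - 4 \sqrt{2} \sqrt{Q}$)
$X{\left(M{\left(1 \right)} \right)} - -16470 = \left(12 - 4 \sqrt{2} \sqrt{216 - 6 - 2 \cdot 1^{2}}\right) - -16470 = \left(12 - 4 \sqrt{2} \sqrt{216 - 6 - 2}\right) + 16470 = \left(12 - 4 \sqrt{2} \sqrt{208}\right) + 16470 = \left(12 - 4 \sqrt{2} \cdot 4 \sqrt{13}\right) + 16470 = \left(12 - 16 \sqrt{26}\right) + 16470 = 16482 - 16 \sqrt{26}$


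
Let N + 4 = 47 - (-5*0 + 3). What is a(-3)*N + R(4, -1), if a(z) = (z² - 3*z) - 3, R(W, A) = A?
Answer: 599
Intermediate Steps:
N = 40 (N = -4 + (47 - (-5*0 + 3)) = -4 + (47 - (0 + 3)) = -4 + (47 - 1*3) = -4 + (47 - 3) = -4 + 44 = 40)
a(z) = -3 + z² - 3*z
a(-3)*N + R(4, -1) = (-3 + (-3)² - 3*(-3))*40 - 1 = (-3 + 9 + 9)*40 - 1 = 15*40 - 1 = 600 - 1 = 599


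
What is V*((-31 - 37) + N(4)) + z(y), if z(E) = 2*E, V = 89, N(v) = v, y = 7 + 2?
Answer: -5678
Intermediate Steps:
y = 9
V*((-31 - 37) + N(4)) + z(y) = 89*((-31 - 37) + 4) + 2*9 = 89*(-68 + 4) + 18 = 89*(-64) + 18 = -5696 + 18 = -5678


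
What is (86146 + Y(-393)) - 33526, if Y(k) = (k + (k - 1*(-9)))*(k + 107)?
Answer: 274842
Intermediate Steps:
Y(k) = (9 + 2*k)*(107 + k) (Y(k) = (k + (k + 9))*(107 + k) = (k + (9 + k))*(107 + k) = (9 + 2*k)*(107 + k))
(86146 + Y(-393)) - 33526 = (86146 + (963 + 2*(-393)**2 + 223*(-393))) - 33526 = (86146 + (963 + 2*154449 - 87639)) - 33526 = (86146 + (963 + 308898 - 87639)) - 33526 = (86146 + 222222) - 33526 = 308368 - 33526 = 274842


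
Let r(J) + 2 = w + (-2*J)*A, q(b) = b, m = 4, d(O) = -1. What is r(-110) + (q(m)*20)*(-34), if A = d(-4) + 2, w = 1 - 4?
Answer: -2505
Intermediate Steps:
w = -3
A = 1 (A = -1 + 2 = 1)
r(J) = -5 - 2*J (r(J) = -2 + (-3 - 2*J*1) = -2 + (-3 - 2*J) = -5 - 2*J)
r(-110) + (q(m)*20)*(-34) = (-5 - 2*(-110)) + (4*20)*(-34) = (-5 + 220) + 80*(-34) = 215 - 2720 = -2505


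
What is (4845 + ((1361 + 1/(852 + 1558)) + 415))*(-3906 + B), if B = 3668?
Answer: -1898836709/1205 ≈ -1.5758e+6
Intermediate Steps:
(4845 + ((1361 + 1/(852 + 1558)) + 415))*(-3906 + B) = (4845 + ((1361 + 1/(852 + 1558)) + 415))*(-3906 + 3668) = (4845 + ((1361 + 1/2410) + 415))*(-238) = (4845 + (3280011/2410 + 415))*(-238) = (4845 + 4280161/2410)*(-238) = (15956611/2410)*(-238) = -1898836709/1205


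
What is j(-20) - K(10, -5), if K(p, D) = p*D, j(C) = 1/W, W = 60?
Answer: 3001/60 ≈ 50.017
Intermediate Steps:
j(C) = 1/60
K(p, D) = D*p
j(-20) - K(10, -5) = 1/60 - (-5)*10 = 1/60 - 1*(-50) = 1/60 + 50 = 3001/60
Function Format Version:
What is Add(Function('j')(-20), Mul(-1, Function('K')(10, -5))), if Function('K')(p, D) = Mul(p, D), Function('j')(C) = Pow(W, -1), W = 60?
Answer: Rational(3001, 60) ≈ 50.017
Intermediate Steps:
Function('j')(C) = Rational(1, 60) (Function('j')(C) = Pow(60, -1) = Rational(1, 60))
Function('K')(p, D) = Mul(D, p)
Add(Function('j')(-20), Mul(-1, Function('K')(10, -5))) = Add(Rational(1, 60), Mul(-1, Mul(-5, 10))) = Add(Rational(1, 60), Mul(-1, -50)) = Add(Rational(1, 60), 50) = Rational(3001, 60)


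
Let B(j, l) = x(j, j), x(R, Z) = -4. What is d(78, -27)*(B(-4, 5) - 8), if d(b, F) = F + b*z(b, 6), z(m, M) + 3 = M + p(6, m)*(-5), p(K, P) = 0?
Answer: -2484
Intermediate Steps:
B(j, l) = -4
z(m, M) = -3 + M (z(m, M) = -3 + (M + 0*(-5)) = -3 + (M + 0) = -3 + M)
d(b, F) = F + 3*b (d(b, F) = F + b*(-3 + 6) = F + b*3 = F + 3*b)
d(78, -27)*(B(-4, 5) - 8) = (-27 + 3*78)*(-4 - 8) = (-27 + 234)*(-12) = 207*(-12) = -2484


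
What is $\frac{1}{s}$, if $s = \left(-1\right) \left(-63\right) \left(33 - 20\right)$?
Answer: $\frac{1}{819} \approx 0.001221$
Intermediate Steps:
$s = 819$ ($s = 63 \left(33 - 20\right) = 63 \cdot 13 = 819$)
$\frac{1}{s} = \frac{1}{819}$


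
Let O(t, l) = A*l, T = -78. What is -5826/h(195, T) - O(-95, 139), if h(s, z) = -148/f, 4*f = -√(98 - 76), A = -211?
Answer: 29329 - 2913*√22/296 ≈ 29283.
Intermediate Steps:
f = -√22/4 (f = (-√(98 - 76))/4 = (-√22)/4 = -√22/4 ≈ -1.1726)
h(s, z) = 296*√22/11 (h(s, z) = -148*(-2*√22/11) = -(-296)*√22/11 = 296*√22/11)
O(t, l) = -211*l
-5826/h(195, T) - O(-95, 139) = -5826*√22/592 - (-211)*139 = -2913*√22/296 - 1*(-29329) = -2913*√22/296 + 29329 = 29329 - 2913*√22/296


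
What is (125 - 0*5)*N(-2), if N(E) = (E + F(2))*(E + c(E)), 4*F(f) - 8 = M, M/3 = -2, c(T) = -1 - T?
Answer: 375/2 ≈ 187.50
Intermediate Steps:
M = -6 (M = 3*(-2) = -6)
F(f) = 1/2 (F(f) = 2 + (1/4)*(-6) = 2 - 3/2 = 1/2)
N(E) = -1/2 - E (N(E) = (E + 1/2)*(E + (-1 - E)) = (1/2 + E)*(-1) = -1/2 - E)
(125 - 0*5)*N(-2) = (125 - 0*5)*(-1/2 - 1*(-2)) = (125 - 1*0)*(-1/2 + 2) = (125 + 0)*(3/2) = 125*(3/2) = 375/2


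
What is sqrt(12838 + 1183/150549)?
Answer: sqrt(5938234001745)/21507 ≈ 113.30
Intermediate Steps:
sqrt(12838 + 1183/150549) = sqrt(12838 + 1183*(1/150549)) = sqrt(12838 + 169/21507) = sqrt(276107035/21507) = sqrt(5938234001745)/21507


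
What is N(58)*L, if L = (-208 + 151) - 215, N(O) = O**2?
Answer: -915008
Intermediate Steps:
L = -272 (L = -57 - 215 = -272)
N(58)*L = 58**2*(-272) = 3364*(-272) = -915008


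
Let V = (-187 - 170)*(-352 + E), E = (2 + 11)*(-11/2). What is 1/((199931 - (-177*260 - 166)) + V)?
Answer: 2/794613 ≈ 2.5170e-6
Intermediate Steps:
E = -143/2 (E = 13*(-11*½) = 13*(-11/2) = -143/2 ≈ -71.500)
V = 302379/2 (V = (-187 - 170)*(-352 - 143/2) = -357*(-847/2) = 302379/2 ≈ 1.5119e+5)
1/((199931 - (-177*260 - 166)) + V) = 1/((199931 - (-177*260 - 166)) + 302379/2) = 1/((199931 - (-46020 - 166)) + 302379/2) = 1/((199931 - 1*(-46186)) + 302379/2) = 1/((199931 + 46186) + 302379/2) = 1/(246117 + 302379/2) = 1/(794613/2) = 2/794613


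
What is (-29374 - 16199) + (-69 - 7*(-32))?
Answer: -45418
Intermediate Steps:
(-29374 - 16199) + (-69 - 7*(-32)) = -45573 + (-69 + 224) = -45573 + 155 = -45418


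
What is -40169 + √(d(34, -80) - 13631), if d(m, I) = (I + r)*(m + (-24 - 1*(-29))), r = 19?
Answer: -40169 + I*√16010 ≈ -40169.0 + 126.53*I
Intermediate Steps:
d(m, I) = (5 + m)*(19 + I) (d(m, I) = (I + 19)*(m + (-24 - 1*(-29))) = (19 + I)*(m + (-24 + 29)) = (19 + I)*(m + 5) = (19 + I)*(5 + m) = (5 + m)*(19 + I))
-40169 + √(d(34, -80) - 13631) = -40169 + √((95 + 5*(-80) + 19*34 - 80*34) - 13631) = -40169 + √((95 - 400 + 646 - 2720) - 13631) = -40169 + √(-2379 - 13631) = -40169 + √(-16010) = -40169 + I*√16010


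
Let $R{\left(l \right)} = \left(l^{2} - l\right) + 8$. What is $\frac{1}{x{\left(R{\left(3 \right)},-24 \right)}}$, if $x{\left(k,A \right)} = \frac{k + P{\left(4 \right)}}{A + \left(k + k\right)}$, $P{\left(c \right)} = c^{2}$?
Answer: $\frac{2}{15} \approx 0.13333$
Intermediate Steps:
$R{\left(l \right)} = 8 + l^{2} - l$
$x{\left(k,A \right)} = \frac{16 + k}{A + 2 k}$ ($x{\left(k,A \right)} = \frac{k + 4^{2}}{A + \left(k + k\right)} = \frac{k + 16}{A + 2 k} = \frac{16 + k}{A + 2 k}$)
$\frac{1}{x{\left(R{\left(3 \right)},-24 \right)}} = \frac{1}{\frac{1}{-24 + 2 \left(8 + 3^{2} - 3\right)} \left(16 + \left(8 + 3^{2} - 3\right)\right)} = \frac{1}{\frac{1}{-24 + 2 \left(8 + 9 - 3\right)} \left(16 + \left(8 + 9 - 3\right)\right)} = \frac{1}{\frac{1}{-24 + 2 \cdot 14} \left(16 + 14\right)} = \frac{1}{\frac{1}{-24 + 28} \cdot 30} = \frac{1}{\frac{1}{4} \cdot 30} = \frac{1}{\frac{15}{2}} = \frac{2}{15}$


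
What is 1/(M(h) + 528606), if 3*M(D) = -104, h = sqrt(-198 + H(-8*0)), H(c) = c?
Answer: 3/1585714 ≈ 1.8919e-6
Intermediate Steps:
h = 3*I*sqrt(22) (h = sqrt(-198 - 8*0) = sqrt(-198 + 0) = sqrt(-198) = 3*I*sqrt(22) ≈ 14.071*I)
M(D) = -104/3 (M(D) = (1/3)*(-104) = -104/3)
1/(M(h) + 528606) = 1/(-104/3 + 528606) = 1/(1585714/3) = 3/1585714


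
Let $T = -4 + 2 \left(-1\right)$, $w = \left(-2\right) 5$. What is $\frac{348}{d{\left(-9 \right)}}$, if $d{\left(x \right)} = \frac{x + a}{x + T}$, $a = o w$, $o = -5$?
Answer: $- \frac{5220}{41} \approx -127.32$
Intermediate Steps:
$w = -10$
$T = -6$ ($T = -4 - 2 = -6$)
$a = 50$ ($a = \left(-5\right) \left(-10\right) = 50$)
$d{\left(x \right)} = \frac{50 + x}{-6 + x}$ ($d{\left(x \right)} = \frac{x + 50}{x - 6} = \frac{50 + x}{-6 + x}$)
$\frac{348}{d{\left(-9 \right)}} = \frac{348}{\frac{1}{-6 - 9} \left(50 - 9\right)} = \frac{348}{\frac{1}{-15} \cdot 41} = \frac{348}{\left(- \frac{1}{15}\right) 41} = \frac{348}{- \frac{41}{15}} = 348 \left(- \frac{15}{41}\right) = - \frac{5220}{41}$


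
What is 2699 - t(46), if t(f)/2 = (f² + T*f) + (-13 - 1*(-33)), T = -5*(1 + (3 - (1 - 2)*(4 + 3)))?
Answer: 3487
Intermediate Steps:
T = -55 (T = -5*(1 + (3 - (-1)*7)) = -5*(1 + (3 - 1*(-7))) = -5*(1 + (3 + 7)) = -5*(1 + 10) = -5*11 = -55)
t(f) = 40 - 110*f + 2*f² (t(f) = 2*((f² - 55*f) + (-13 - 1*(-33))) = 2*((f² - 55*f) + (-13 + 33)) = 2*((f² - 55*f) + 20) = 2*(20 + f² - 55*f) = 40 - 110*f + 2*f²)
2699 - t(46) = 2699 - (40 - 110*46 + 2*46²) = 2699 - (40 - 5060 + 2*2116) = 2699 - (40 - 5060 + 4232) = 2699 - 1*(-788) = 2699 + 788 = 3487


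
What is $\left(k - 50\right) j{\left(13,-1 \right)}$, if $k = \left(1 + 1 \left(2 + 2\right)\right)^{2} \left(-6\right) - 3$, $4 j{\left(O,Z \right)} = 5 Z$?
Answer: $\frac{1015}{4} \approx 253.75$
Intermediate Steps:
$j{\left(O,Z \right)} = \frac{5 Z}{4}$
$k = -153$ ($k = \left(1 + 1 \cdot 4\right)^{2} \left(-6\right) - 3 = \left(1 + 4\right)^{2} \left(-6\right) - 3 = 5^{2} \left(-6\right) - 3 = 25 \left(-6\right) - 3 = -150 - 3 = -153$)
$\left(k - 50\right) j{\left(13,-1 \right)} = \left(-153 - 50\right) \frac{5}{4} \left(-1\right) = \left(-203\right) \left(- \frac{5}{4}\right) = \frac{1015}{4}$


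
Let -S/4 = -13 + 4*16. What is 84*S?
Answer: -17136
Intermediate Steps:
S = -204 (S = -4*(-13 + 4*16) = -4*(-13 + 64) = -4*51 = -204)
84*S = 84*(-204) = -17136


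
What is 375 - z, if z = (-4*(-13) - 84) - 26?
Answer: 433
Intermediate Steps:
z = -58 (z = (52 - 84) - 26 = -32 - 26 = -58)
375 - z = 375 - 1*(-58) = 375 + 58 = 433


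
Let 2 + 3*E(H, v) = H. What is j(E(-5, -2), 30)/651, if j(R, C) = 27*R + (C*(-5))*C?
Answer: -1521/217 ≈ -7.0092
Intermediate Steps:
E(H, v) = -2/3 + H/3
j(R, C) = -5*C**2 + 27*R (j(R, C) = 27*R + (-5*C)*C = 27*R - 5*C**2 = -5*C**2 + 27*R)
j(E(-5, -2), 30)/651 = (-5*30**2 + 27*(-2/3 + (1/3)*(-5)))/651 = (-5*900 + 27*(-2/3 - 5/3))*(1/651) = (-4500 + 27*(-7/3))*(1/651) = (-4500 - 63)*(1/651) = -4563*1/651 = -1521/217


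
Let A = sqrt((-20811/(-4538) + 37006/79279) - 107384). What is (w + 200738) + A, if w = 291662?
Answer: 492400 + I*sqrt(13898388648163458108442)/359768102 ≈ 4.924e+5 + 327.69*I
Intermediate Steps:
A = I*sqrt(13898388648163458108442)/359768102 (A = sqrt((-20811*(-1/4538) + 37006*(1/79279)) - 107384) = sqrt((20811/4538 + 37006/79279) - 107384) = sqrt(1817808497/359768102 - 107384) = sqrt(-38631520056671/359768102) = I*sqrt(13898388648163458108442)/359768102 ≈ 327.69*I)
(w + 200738) + A = (291662 + 200738) + I*sqrt(13898388648163458108442)/359768102 = 492400 + I*sqrt(13898388648163458108442)/359768102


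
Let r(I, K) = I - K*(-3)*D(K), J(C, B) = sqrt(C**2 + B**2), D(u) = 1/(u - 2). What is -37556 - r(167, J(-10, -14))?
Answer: -2754001/73 - 3*sqrt(74)/73 ≈ -37726.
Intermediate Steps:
D(u) = 1/(-2 + u)
J(C, B) = sqrt(B**2 + C**2)
r(I, K) = I + 3*K/(-2 + K) (r(I, K) = I - K*(-3)/(-2 + K) = I - (-3*K)/(-2 + K) = I - (-3)*K/(-2 + K) = I + 3*K/(-2 + K))
-37556 - r(167, J(-10, -14)) = -37556 - (3*sqrt((-14)**2 + (-10)**2) + 167*(-2 + sqrt((-14)**2 + (-10)**2)))/(-2 + sqrt((-14)**2 + (-10)**2)) = -37556 - (3*sqrt(196 + 100) + 167*(-2 + sqrt(196 + 100)))/(-2 + sqrt(196 + 100)) = -37556 - (3*sqrt(296) + 167*(-2 + sqrt(296)))/(-2 + sqrt(296)) = -37556 - (3*(2*sqrt(74)) + 167*(-2 + 2*sqrt(74)))/(-2 + 2*sqrt(74)) = -37556 - (6*sqrt(74) + (-334 + 334*sqrt(74)))/(-2 + 2*sqrt(74)) = -37556 - (-334 + 340*sqrt(74))/(-2 + 2*sqrt(74))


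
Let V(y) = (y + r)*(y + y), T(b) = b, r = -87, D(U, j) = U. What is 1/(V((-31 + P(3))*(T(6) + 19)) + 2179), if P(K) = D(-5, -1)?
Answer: 1/1778779 ≈ 5.6218e-7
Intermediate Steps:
P(K) = -5
V(y) = 2*y*(-87 + y) (V(y) = (y - 87)*(y + y) = (-87 + y)*(2*y) = 2*y*(-87 + y))
1/(V((-31 + P(3))*(T(6) + 19)) + 2179) = 1/(2*((-31 - 5)*(6 + 19))*(-87 + (-31 - 5)*(6 + 19)) + 2179) = 1/(2*(-36*25)*(-87 - 36*25) + 2179) = 1/(2*(-900)*(-87 - 900) + 2179) = 1/(2*(-900)*(-987) + 2179) = 1/(1776600 + 2179) = 1/1778779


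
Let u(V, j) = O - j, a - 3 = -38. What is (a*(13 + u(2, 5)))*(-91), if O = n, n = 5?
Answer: 41405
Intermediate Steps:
O = 5
a = -35 (a = 3 - 38 = -35)
u(V, j) = 5 - j
(a*(13 + u(2, 5)))*(-91) = -35*(13 + (5 - 1*5))*(-91) = -35*(13 + (5 - 5))*(-91) = -35*(13 + 0)*(-91) = -35*13*(-91) = -455*(-91) = 41405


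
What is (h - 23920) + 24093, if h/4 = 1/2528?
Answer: 109337/632 ≈ 173.00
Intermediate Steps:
h = 1/632 (h = 4/2528 = 4*(1/2528) = 1/632 ≈ 0.0015823)
(h - 23920) + 24093 = (1/632 - 23920) + 24093 = -15117439/632 + 24093 = 109337/632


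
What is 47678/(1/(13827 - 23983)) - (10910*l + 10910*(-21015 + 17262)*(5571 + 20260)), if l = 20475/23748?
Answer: 4184286811446421/3958 ≈ 1.0572e+12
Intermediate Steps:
l = 6825/7916 (l = 20475*(1/23748) = 6825/7916 ≈ 0.86218)
47678/(1/(13827 - 23983)) - (10910*l + 10910*(-21015 + 17262)*(5571 + 20260)) = 47678/(1/(13827 - 23983)) - (37230375/3958 + 10910*(-21015 + 17262)*(5571 + 20260)) = 47678/(1/(-10156)) - 10910/(1/(6825/7916 - 3753*25831)) = 47678/(-1/10156) - 10910/(1/(6825/7916 - 96943743)) = 47678*(-10156) - 10910/(1/(-767406662763/7916)) = -484217768 - 10910/(-7916/767406662763) = -484217768 - 10910*(-767406662763/7916) = -484217768 + 4186203345372165/3958 = 4184286811446421/3958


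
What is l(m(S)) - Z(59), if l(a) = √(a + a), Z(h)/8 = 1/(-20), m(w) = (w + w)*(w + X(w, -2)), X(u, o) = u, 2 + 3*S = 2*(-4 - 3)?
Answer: ⅖ + 32*√2/3 ≈ 15.485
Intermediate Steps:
S = -16/3 (S = -⅔ + (2*(-4 - 3))/3 = -⅔ + (2*(-7))/3 = -⅔ + (⅓)*(-14) = -⅔ - 14/3 = -16/3 ≈ -5.3333)
m(w) = 4*w² (m(w) = (w + w)*(w + w) = (2*w)*(2*w) = 4*w²)
Z(h) = -⅖ (Z(h) = 8/(-20) = 8*(-1/20) = -⅖)
l(a) = √2*√a (l(a) = √(2*a) = √2*√a)
l(m(S)) - Z(59) = √2*√(4*(-16/3)²) - 1*(-⅖) = √2*√(4*(256/9)) + ⅖ = √2*√(1024/9) + ⅖ = √2*(32/3) + ⅖ = 32*√2/3 + ⅖ = ⅖ + 32*√2/3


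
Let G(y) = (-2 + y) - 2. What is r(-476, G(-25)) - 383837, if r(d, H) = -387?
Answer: -384224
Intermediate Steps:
G(y) = -4 + y
r(-476, G(-25)) - 383837 = -387 - 383837 = -384224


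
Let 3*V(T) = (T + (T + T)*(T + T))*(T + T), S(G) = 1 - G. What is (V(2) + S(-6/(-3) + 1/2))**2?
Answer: 2025/4 ≈ 506.25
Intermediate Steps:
V(T) = 2*T*(T + 4*T**2)/3 (V(T) = ((T + (T + T)*(T + T))*(T + T))/3 = ((T + (2*T)*(2*T))*(2*T))/3 = ((T + 4*T**2)*(2*T))/3 = (2*T*(T + 4*T**2))/3 = 2*T*(T + 4*T**2)/3)
(V(2) + S(-6/(-3) + 1/2))**2 = ((2/3)*2**2*(1 + 4*2) + (1 - (-6/(-3) + 1/2)))**2 = ((2/3)*4*(1 + 8) + (1 - (-6*(-1/3) + 1*(1/2))))**2 = ((2/3)*4*9 + (1 - (2 + 1/2)))**2 = (24 + (1 - 1*5/2))**2 = (24 + (1 - 5/2))**2 = (24 - 3/2)**2 = (45/2)**2 = 2025/4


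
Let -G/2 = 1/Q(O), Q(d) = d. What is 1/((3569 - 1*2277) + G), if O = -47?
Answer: 47/60726 ≈ 0.00077397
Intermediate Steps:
G = 2/47 (G = -2/(-47) = -2*(-1/47) = 2/47 ≈ 0.042553)
1/((3569 - 1*2277) + G) = 1/((3569 - 1*2277) + 2/47) = 1/((3569 - 2277) + 2/47) = 1/(1292 + 2/47) = 1/(60726/47) = 47/60726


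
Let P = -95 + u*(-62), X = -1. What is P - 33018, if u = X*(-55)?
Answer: -36523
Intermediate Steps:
u = 55 (u = -1*(-55) = 55)
P = -3505 (P = -95 + 55*(-62) = -95 - 3410 = -3505)
P - 33018 = -3505 - 33018 = -36523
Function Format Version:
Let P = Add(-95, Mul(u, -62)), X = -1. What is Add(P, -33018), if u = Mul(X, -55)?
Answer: -36523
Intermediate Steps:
u = 55 (u = Mul(-1, -55) = 55)
P = -3505 (P = Add(-95, Mul(55, -62)) = Add(-95, -3410) = -3505)
Add(P, -33018) = Add(-3505, -33018) = -36523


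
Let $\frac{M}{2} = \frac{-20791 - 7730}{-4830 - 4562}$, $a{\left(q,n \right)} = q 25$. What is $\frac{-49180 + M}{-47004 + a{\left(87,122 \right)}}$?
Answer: $\frac{230920759}{210516984} \approx 1.0969$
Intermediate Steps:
$a{\left(q,n \right)} = 25 q$
$M = \frac{28521}{4696}$ ($M = 2 \frac{-20791 - 7730}{-4830 - 4562} = 2 \left(- \frac{28521}{-9392}\right) = 2 \left(\left(-28521\right) \left(- \frac{1}{9392}\right)\right) = 2 \cdot \frac{28521}{9392} = \frac{28521}{4696} \approx 6.0735$)
$\frac{-49180 + M}{-47004 + a{\left(87,122 \right)}} = \frac{-49180 + \frac{28521}{4696}}{-47004 + 25 \cdot 87} = - \frac{230920759}{4696 \left(-47004 + 2175\right)} = - \frac{230920759}{4696 \left(-44829\right)} = \left(- \frac{230920759}{4696}\right) \left(- \frac{1}{44829}\right) = \frac{230920759}{210516984}$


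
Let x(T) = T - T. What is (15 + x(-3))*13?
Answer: 195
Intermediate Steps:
x(T) = 0
(15 + x(-3))*13 = (15 + 0)*13 = 15*13 = 195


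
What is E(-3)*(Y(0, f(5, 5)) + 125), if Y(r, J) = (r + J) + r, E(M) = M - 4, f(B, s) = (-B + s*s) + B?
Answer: -1050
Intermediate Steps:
f(B, s) = s² (f(B, s) = (-B + s²) + B = (s² - B) + B = s²)
E(M) = -4 + M
Y(r, J) = J + 2*r (Y(r, J) = (J + r) + r = J + 2*r)
E(-3)*(Y(0, f(5, 5)) + 125) = (-4 - 3)*((5² + 2*0) + 125) = -7*((25 + 0) + 125) = -7*(25 + 125) = -7*150 = -1050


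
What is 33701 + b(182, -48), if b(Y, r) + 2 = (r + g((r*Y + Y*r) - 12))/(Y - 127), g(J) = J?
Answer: 1835913/55 ≈ 33380.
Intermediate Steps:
b(Y, r) = -2 + (-12 + r + 2*Y*r)/(-127 + Y) (b(Y, r) = -2 + (r + ((r*Y + Y*r) - 12))/(Y - 127) = -2 + (r + ((Y*r + Y*r) - 12))/(-127 + Y) = -2 + (r + (2*Y*r - 12))/(-127 + Y) = -2 + (r + (-12 + 2*Y*r))/(-127 + Y) = -2 + (-12 + r + 2*Y*r)/(-127 + Y))
33701 + b(182, -48) = 33701 + (242 - 48 - 2*182 + 2*182*(-48))/(-127 + 182) = 33701 + (242 - 48 - 364 - 17472)/55 = 33701 + (1/55)*(-17642) = 33701 - 17642/55 = 1835913/55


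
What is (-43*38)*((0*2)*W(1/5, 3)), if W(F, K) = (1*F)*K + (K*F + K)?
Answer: 0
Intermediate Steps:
W(F, K) = K + 2*F*K (W(F, K) = F*K + (F*K + K) = F*K + (K + F*K) = K + 2*F*K)
(-43*38)*((0*2)*W(1/5, 3)) = (-43*38)*((0*2)*(3*(1 + 2/5))) = -0*3*(1 + 2*(⅕)) = -0*3*(1 + ⅖) = -0*3*(7/5) = -0*21/5 = -1634*0 = 0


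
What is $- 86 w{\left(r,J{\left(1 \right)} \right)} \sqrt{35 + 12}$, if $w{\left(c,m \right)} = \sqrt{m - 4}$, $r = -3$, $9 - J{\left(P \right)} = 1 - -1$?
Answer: $- 86 \sqrt{141} \approx -1021.2$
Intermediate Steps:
$J{\left(P \right)} = 7$ ($J{\left(P \right)} = 9 - \left(1 - -1\right) = 9 - \left(1 + 1\right) = 9 - 2 = 7$)
$w{\left(c,m \right)} = \sqrt{-4 + m}$
$- 86 w{\left(r,J{\left(1 \right)} \right)} \sqrt{35 + 12} = - 86 \sqrt{-4 + 7} \sqrt{35 + 12} = - 86 \sqrt{3} \sqrt{47} = - 86 \sqrt{141}$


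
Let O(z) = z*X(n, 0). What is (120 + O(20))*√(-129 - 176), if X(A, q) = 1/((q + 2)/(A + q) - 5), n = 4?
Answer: 1040*I*√305/9 ≈ 2018.1*I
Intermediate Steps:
X(A, q) = 1/(-5 + (2 + q)/(A + q)) (X(A, q) = 1/((2 + q)/(A + q) - 5) = 1/(-5 + (2 + q)/(A + q)))
O(z) = -2*z/9 (O(z) = z*((-1*4 - 1*0)/(-2 + 4*0 + 5*4)) = z*((-4 + 0)/(-2 + 0 + 20)) = z*(-4/18) = z*((1/18)*(-4)) = z*(-2/9) = -2*z/9)
(120 + O(20))*√(-129 - 176) = (120 - 2/9*20)*√(-129 - 176) = (120 - 40/9)*√(-305) = 1040*(I*√305)/9 = 1040*I*√305/9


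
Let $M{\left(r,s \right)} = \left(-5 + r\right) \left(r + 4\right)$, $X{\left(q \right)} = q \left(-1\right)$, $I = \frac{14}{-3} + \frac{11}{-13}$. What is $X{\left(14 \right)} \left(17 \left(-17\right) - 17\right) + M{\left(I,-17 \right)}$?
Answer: $\frac{6540154}{1521} \approx 4299.9$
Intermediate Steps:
$I = - \frac{215}{39}$ ($I = 14 \left(- \frac{1}{3}\right) + 11 \left(- \frac{1}{13}\right) = - \frac{14}{3} - \frac{11}{13} = - \frac{215}{39} \approx -5.5128$)
$X{\left(q \right)} = - q$
$M{\left(r,s \right)} = \left(-5 + r\right) \left(4 + r\right)$
$X{\left(14 \right)} \left(17 \left(-17\right) - 17\right) + M{\left(I,-17 \right)} = \left(-1\right) 14 \left(17 \left(-17\right) - 17\right) - \left(\frac{565}{39} - \frac{46225}{1521}\right) = - 14 \left(-289 - 17\right) + \left(-20 + \frac{46225}{1521} + \frac{215}{39}\right) = \left(-14\right) \left(-306\right) + \frac{24190}{1521} = 4284 + \frac{24190}{1521} = \frac{6540154}{1521}$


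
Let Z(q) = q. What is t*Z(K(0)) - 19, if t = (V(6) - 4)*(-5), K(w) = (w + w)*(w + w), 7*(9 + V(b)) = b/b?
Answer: -19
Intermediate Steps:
V(b) = -62/7 (V(b) = -9 + (b/b)/7 = -9 + (1/7)*1 = -9 + 1/7 = -62/7)
K(w) = 4*w**2 (K(w) = (2*w)*(2*w) = 4*w**2)
t = 450/7 (t = (-62/7 - 4)*(-5) = -90/7*(-5) = 450/7 ≈ 64.286)
t*Z(K(0)) - 19 = 450*(4*0**2)/7 - 19 = 450*(4*0)/7 - 19 = (450/7)*0 - 19 = 0 - 19 = -19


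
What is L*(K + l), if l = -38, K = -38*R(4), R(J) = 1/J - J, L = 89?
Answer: 18601/2 ≈ 9300.5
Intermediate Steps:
K = 285/2 (K = -38*(1/4 - 1*4) = -38*(1/4 - 4) = -38*(-15/4) = 285/2 ≈ 142.50)
L*(K + l) = 89*(285/2 - 38) = 89*(209/2) = 18601/2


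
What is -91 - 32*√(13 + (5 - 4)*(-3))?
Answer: -91 - 32*√10 ≈ -192.19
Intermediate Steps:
-91 - 32*√(13 + (5 - 4)*(-3)) = -91 - 32*√(13 + 1*(-3)) = -91 - 32*√(13 - 3) = -91 - 32*√10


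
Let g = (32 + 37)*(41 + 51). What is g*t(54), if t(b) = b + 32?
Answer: 545928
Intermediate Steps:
t(b) = 32 + b
g = 6348 (g = 69*92 = 6348)
g*t(54) = 6348*(32 + 54) = 6348*86 = 545928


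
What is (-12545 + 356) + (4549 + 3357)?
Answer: -4283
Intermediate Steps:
(-12545 + 356) + (4549 + 3357) = -12189 + 7906 = -4283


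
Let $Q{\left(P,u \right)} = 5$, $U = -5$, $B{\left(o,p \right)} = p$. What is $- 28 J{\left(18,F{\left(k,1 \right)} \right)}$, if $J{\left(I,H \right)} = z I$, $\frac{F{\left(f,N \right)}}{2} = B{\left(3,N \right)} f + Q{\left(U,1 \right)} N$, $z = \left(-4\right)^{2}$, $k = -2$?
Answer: $-8064$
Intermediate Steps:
$z = 16$
$F{\left(f,N \right)} = 10 N + 2 N f$ ($F{\left(f,N \right)} = 2 \left(N f + 5 N\right) = 2 \left(5 N + N f\right) = 10 N + 2 N f$)
$J{\left(I,H \right)} = 16 I$
$- 28 J{\left(18,F{\left(k,1 \right)} \right)} = - 28 \cdot 16 \cdot 18 = \left(-28\right) 288 = -8064$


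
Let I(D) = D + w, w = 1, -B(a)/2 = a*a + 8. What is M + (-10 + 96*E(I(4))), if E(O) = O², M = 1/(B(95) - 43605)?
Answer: 147393689/61671 ≈ 2390.0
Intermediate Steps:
B(a) = -16 - 2*a² (B(a) = -2*(a*a + 8) = -2*(a² + 8) = -2*(8 + a²) = -16 - 2*a²)
M = -1/61671 (M = 1/((-16 - 2*95²) - 43605) = 1/((-16 - 2*9025) - 43605) = 1/((-16 - 18050) - 43605) = 1/(-18066 - 43605) = 1/(-61671) = -1/61671 ≈ -1.6215e-5)
I(D) = 1 + D (I(D) = D + 1 = 1 + D)
M + (-10 + 96*E(I(4))) = -1/61671 + (-10 + 96*(1 + 4)²) = -1/61671 + (-10 + 96*5²) = -1/61671 + (-10 + 96*25) = -1/61671 + (-10 + 2400) = -1/61671 + 2390 = 147393689/61671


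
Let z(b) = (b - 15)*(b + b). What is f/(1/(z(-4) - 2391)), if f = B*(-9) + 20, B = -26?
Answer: -568706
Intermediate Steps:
z(b) = 2*b*(-15 + b) (z(b) = (-15 + b)*(2*b) = 2*b*(-15 + b))
f = 254 (f = -26*(-9) + 20 = 234 + 20 = 254)
f/(1/(z(-4) - 2391)) = 254/(1/(2*(-4)*(-15 - 4) - 2391)) = 254/(1/(2*(-4)*(-19) - 2391)) = 254/(1/(152 - 2391)) = 254/(1/(-2239)) = 254/(-1/2239) = 254*(-2239) = -568706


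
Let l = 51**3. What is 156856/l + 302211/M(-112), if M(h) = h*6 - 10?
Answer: -39981615569/90467982 ≈ -441.94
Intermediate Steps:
M(h) = -10 + 6*h (M(h) = 6*h - 10 = -10 + 6*h)
l = 132651
156856/l + 302211/M(-112) = 156856/132651 + 302211/(-10 + 6*(-112)) = 156856*(1/132651) + 302211/(-10 - 672) = 156856/132651 + 302211/(-682) = 156856/132651 + 302211*(-1/682) = 156856/132651 - 302211/682 = -39981615569/90467982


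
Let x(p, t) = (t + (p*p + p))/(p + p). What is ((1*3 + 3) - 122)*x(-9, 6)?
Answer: 1508/3 ≈ 502.67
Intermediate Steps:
x(p, t) = (p + t + p²)/(2*p) (x(p, t) = (t + (p² + p))/((2*p)) = (t + (p + p²))*(1/(2*p)) = (p + t + p²)*(1/(2*p)) = (p + t + p²)/(2*p))
((1*3 + 3) - 122)*x(-9, 6) = ((1*3 + 3) - 122)*((½)*(6 - 9*(1 - 9))/(-9)) = ((3 + 3) - 122)*((½)*(-⅑)*(6 - 9*(-8))) = (6 - 122)*((½)*(-⅑)*(6 + 72)) = -58*(-1)*78/9 = -116*(-13/3) = 1508/3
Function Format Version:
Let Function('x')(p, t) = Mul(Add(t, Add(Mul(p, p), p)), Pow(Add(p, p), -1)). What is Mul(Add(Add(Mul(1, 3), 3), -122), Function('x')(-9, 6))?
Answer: Rational(1508, 3) ≈ 502.67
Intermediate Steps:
Function('x')(p, t) = Mul(Rational(1, 2), Pow(p, -1), Add(p, t, Pow(p, 2))) (Function('x')(p, t) = Mul(Add(t, Add(Pow(p, 2), p)), Pow(Mul(2, p), -1)) = Mul(Add(t, Add(p, Pow(p, 2))), Mul(Rational(1, 2), Pow(p, -1))) = Mul(Add(p, t, Pow(p, 2)), Mul(Rational(1, 2), Pow(p, -1))) = Mul(Rational(1, 2), Pow(p, -1), Add(p, t, Pow(p, 2))))
Mul(Add(Add(Mul(1, 3), 3), -122), Function('x')(-9, 6)) = Mul(Add(Add(Mul(1, 3), 3), -122), Mul(Rational(1, 2), Pow(-9, -1), Add(6, Mul(-9, Add(1, -9))))) = Mul(Add(Add(3, 3), -122), Mul(Rational(1, 2), Rational(-1, 9), Add(6, Mul(-9, -8)))) = Mul(Add(6, -122), Mul(Rational(1, 2), Rational(-1, 9), Add(6, 72))) = Mul(-116, Mul(Rational(1, 2), Rational(-1, 9), 78)) = Mul(-116, Rational(-13, 3)) = Rational(1508, 3)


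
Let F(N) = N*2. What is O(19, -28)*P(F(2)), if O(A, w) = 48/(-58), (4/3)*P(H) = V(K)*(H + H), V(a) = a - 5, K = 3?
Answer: 288/29 ≈ 9.9310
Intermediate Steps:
F(N) = 2*N
V(a) = -5 + a
P(H) = -3*H (P(H) = 3*((-5 + 3)*(H + H))/4 = 3*(-4*H)/4 = -3*H)
O(A, w) = -24/29 (O(A, w) = 48*(-1/58) = -24/29)
O(19, -28)*P(F(2)) = -(-72)*2*2/29 = -(-72)*4/29 = -24/29*(-12) = 288/29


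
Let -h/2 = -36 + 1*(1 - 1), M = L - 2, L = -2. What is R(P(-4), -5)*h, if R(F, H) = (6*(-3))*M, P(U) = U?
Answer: 5184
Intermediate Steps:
M = -4 (M = -2 - 2 = -4)
h = 72 (h = -2*(-36 + 1*(1 - 1)) = -2*(-36 + 1*0) = -2*(-36 + 0) = -2*(-36) = 72)
R(F, H) = 72 (R(F, H) = (6*(-3))*(-4) = -18*(-4) = 72)
R(P(-4), -5)*h = 72*72 = 5184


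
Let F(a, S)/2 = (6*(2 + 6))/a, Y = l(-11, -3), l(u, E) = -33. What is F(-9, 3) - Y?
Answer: 67/3 ≈ 22.333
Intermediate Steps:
Y = -33
F(a, S) = 96/a (F(a, S) = 2*((6*(2 + 6))/a) = 2*((6*8)/a) = 2*(48/a) = 96/a)
F(-9, 3) - Y = 96/(-9) - 1*(-33) = 96*(-⅑) + 33 = -32/3 + 33 = 67/3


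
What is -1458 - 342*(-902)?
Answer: 307026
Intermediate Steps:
-1458 - 342*(-902) = -1458 + 308484 = 307026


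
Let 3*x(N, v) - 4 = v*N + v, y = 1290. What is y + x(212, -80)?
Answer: -13166/3 ≈ -4388.7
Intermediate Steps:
x(N, v) = 4/3 + v/3 + N*v/3 (x(N, v) = 4/3 + (v*N + v)/3 = 4/3 + (N*v + v)/3 = 4/3 + (v + N*v)/3 = 4/3 + (v/3 + N*v/3) = 4/3 + v/3 + N*v/3)
y + x(212, -80) = 1290 + (4/3 + (⅓)*(-80) + (⅓)*212*(-80)) = 1290 + (4/3 - 80/3 - 16960/3) = 1290 - 17036/3 = -13166/3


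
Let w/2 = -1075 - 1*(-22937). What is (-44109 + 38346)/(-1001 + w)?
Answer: -1921/14241 ≈ -0.13489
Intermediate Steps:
w = 43724 (w = 2*(-1075 - 1*(-22937)) = 2*(-1075 + 22937) = 2*21862 = 43724)
(-44109 + 38346)/(-1001 + w) = (-44109 + 38346)/(-1001 + 43724) = -5763/42723 = -5763*1/42723 = -1921/14241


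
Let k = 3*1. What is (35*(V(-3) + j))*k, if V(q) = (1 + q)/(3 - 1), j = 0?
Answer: -105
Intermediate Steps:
V(q) = 1/2 + q/2 (V(q) = (1 + q)/2 = (1 + q)*(1/2) = 1/2 + q/2)
k = 3
(35*(V(-3) + j))*k = (35*((1/2 + (1/2)*(-3)) + 0))*3 = (35*((1/2 - 3/2) + 0))*3 = (35*(-1 + 0))*3 = (35*(-1))*3 = -35*3 = -105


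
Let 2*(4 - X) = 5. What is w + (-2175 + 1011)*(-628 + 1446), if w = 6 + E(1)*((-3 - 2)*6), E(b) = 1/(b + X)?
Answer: -952158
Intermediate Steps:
X = 3/2 (X = 4 - 1/2*5 = 4 - 5/2 = 3/2 ≈ 1.5000)
E(b) = 1/(3/2 + b) (E(b) = 1/(b + 3/2) = 1/(3/2 + b))
w = -6 (w = 6 + (2/(3 + 2*1))*((-3 - 2)*6) = 6 + (2/(3 + 2))*(-5*6) = 6 + (2/5)*(-30) = 6 - 12 = -6)
w + (-2175 + 1011)*(-628 + 1446) = -6 + (-2175 + 1011)*(-628 + 1446) = -6 - 1164*818 = -6 - 952152 = -952158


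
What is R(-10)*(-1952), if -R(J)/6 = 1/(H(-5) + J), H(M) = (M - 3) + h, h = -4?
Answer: -5856/11 ≈ -532.36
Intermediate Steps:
H(M) = -7 + M (H(M) = (M - 3) - 4 = (-3 + M) - 4 = -7 + M)
R(J) = -6/(-12 + J) (R(J) = -6/((-7 - 5) + J) = -6/(-12 + J))
R(-10)*(-1952) = -6/(-12 - 10)*(-1952) = -6/(-22)*(-1952) = -6*(-1/22)*(-1952) = (3/11)*(-1952) = -5856/11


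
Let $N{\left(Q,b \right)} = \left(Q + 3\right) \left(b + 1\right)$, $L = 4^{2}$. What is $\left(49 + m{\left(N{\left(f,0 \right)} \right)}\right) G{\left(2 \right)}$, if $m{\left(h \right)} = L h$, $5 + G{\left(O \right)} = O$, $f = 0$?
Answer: $-291$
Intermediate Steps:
$G{\left(O \right)} = -5 + O$
$L = 16$
$N{\left(Q,b \right)} = \left(1 + b\right) \left(3 + Q\right)$ ($N{\left(Q,b \right)} = \left(3 + Q\right) \left(1 + b\right) = \left(1 + b\right) \left(3 + Q\right)$)
$m{\left(h \right)} = 16 h$
$\left(49 + m{\left(N{\left(f,0 \right)} \right)}\right) G{\left(2 \right)} = \left(49 + 16 \left(3 + 0 + 3 \cdot 0 + 0 \cdot 0\right)\right) \left(-5 + 2\right) = \left(49 + 16 \left(3 + 0 + 0 + 0\right)\right) \left(-3\right) = \left(49 + 16 \cdot 3\right) \left(-3\right) = \left(49 + 48\right) \left(-3\right) = 97 \left(-3\right) = -291$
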